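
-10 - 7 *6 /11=-13.82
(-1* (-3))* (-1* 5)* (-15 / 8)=225 / 8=28.12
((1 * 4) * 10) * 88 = 3520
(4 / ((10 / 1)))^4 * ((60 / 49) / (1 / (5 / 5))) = 192 / 6125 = 0.03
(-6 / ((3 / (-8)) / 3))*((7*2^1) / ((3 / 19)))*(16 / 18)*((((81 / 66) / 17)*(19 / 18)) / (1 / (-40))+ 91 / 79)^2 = 26718424698112 / 1964173761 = 13602.88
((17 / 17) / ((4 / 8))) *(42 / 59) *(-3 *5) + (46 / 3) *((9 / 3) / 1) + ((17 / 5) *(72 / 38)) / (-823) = 24.64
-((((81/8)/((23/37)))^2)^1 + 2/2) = -9015865/33856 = -266.30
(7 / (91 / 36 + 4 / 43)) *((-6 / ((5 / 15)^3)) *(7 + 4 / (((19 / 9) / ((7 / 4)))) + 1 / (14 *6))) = -344461734 / 77083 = -4468.71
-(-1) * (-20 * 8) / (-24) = 20 / 3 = 6.67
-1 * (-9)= 9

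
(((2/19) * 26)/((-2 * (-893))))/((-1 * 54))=-13/458109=-0.00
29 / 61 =0.48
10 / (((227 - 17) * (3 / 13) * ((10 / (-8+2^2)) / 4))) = -0.33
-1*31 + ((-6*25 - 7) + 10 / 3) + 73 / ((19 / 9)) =-8555 / 57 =-150.09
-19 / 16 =-1.19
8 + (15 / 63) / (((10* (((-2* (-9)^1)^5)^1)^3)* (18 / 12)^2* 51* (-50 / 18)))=722565210024735798067199 / 90320651253091974758400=8.00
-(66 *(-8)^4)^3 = -19756574683693056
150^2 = 22500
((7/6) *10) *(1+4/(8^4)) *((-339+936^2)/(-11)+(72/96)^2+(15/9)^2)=-4523970847375/4866048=-929701.24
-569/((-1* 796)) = 569/796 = 0.71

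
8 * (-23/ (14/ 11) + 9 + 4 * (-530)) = -119228/ 7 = -17032.57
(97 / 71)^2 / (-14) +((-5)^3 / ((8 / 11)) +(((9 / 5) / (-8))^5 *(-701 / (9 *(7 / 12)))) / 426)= -310766143852469 / 1806694400000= -172.01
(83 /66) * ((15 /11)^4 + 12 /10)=9433531 /1610510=5.86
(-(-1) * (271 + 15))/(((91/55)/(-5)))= -6050/7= -864.29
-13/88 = -0.15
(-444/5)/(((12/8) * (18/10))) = -296/9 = -32.89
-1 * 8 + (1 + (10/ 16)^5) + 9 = 68661/ 32768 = 2.10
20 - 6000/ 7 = -5860/ 7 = -837.14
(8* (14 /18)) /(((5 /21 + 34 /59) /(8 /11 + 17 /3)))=4880008 /99891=48.85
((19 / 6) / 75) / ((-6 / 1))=-19 / 2700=-0.01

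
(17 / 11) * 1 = 17 / 11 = 1.55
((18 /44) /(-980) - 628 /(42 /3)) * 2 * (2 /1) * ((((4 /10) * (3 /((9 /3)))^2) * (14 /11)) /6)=-967129 /63525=-15.22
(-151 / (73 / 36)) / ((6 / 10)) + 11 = -113.11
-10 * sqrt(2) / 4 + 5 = 5 - 5 * sqrt(2) / 2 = 1.46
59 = 59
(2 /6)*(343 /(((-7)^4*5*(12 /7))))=1 /180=0.01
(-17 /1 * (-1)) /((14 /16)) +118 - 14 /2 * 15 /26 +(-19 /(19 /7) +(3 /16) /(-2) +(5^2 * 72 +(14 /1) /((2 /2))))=5650143 /2912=1940.30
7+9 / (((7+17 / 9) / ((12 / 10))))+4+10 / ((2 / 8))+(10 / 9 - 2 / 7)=668309 / 12600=53.04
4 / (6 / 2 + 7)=2 / 5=0.40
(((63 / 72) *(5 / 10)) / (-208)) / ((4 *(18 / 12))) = -7 / 19968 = -0.00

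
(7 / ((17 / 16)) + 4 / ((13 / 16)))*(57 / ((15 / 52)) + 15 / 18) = 2524072 / 1105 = 2284.23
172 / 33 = 5.21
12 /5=2.40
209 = 209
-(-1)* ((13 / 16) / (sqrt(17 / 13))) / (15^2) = 13* sqrt(221) / 61200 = 0.00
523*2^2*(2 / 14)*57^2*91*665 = 58759269660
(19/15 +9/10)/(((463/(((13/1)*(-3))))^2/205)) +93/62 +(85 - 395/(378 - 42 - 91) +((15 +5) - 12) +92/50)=25703282751/262602025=97.88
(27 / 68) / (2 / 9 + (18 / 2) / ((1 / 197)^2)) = 243 / 213760108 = 0.00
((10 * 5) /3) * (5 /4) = 125 /6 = 20.83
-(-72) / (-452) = -18 / 113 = -0.16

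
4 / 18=2 / 9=0.22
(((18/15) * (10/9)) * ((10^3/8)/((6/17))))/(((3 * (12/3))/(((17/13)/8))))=36125/5616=6.43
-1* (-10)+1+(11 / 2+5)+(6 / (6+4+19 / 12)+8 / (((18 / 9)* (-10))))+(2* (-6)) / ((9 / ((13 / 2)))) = 54007 / 4170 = 12.95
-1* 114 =-114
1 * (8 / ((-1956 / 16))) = -32 / 489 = -0.07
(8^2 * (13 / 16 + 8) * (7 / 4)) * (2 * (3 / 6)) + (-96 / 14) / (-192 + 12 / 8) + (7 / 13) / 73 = 832729998 / 843661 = 987.04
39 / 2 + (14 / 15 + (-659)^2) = 13029043 / 30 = 434301.43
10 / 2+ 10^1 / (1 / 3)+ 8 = 43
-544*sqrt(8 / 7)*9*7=-9792*sqrt(14)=-36638.31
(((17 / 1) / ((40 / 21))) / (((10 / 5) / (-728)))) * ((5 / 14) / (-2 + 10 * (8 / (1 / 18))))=-4641 / 5752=-0.81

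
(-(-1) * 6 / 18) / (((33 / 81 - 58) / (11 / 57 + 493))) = -84336 / 29545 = -2.85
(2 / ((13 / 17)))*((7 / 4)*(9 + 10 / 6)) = 1904 / 39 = 48.82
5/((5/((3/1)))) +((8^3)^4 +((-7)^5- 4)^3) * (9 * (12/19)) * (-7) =3539767802504277/19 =186303568552856.68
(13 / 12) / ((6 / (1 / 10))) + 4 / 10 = 301 / 720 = 0.42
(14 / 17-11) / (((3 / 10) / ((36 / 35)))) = -4152 / 119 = -34.89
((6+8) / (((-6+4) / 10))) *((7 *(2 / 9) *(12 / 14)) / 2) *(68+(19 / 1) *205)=-184940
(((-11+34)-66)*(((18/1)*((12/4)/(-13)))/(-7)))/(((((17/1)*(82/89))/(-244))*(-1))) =-25212276/63427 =-397.50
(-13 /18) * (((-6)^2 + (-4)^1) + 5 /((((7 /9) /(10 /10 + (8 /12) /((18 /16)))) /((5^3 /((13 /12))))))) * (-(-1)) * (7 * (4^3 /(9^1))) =-392576 /9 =-43619.56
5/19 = 0.26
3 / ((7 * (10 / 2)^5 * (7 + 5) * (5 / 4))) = 1 / 109375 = 0.00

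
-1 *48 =-48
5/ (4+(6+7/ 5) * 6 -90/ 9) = 25/ 192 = 0.13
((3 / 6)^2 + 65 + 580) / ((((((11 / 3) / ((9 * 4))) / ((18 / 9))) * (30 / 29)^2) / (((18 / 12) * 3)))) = 58606767 / 1100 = 53278.88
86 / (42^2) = 43 / 882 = 0.05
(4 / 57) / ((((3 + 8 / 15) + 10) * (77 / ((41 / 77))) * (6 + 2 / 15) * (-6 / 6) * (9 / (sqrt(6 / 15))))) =-205 * sqrt(10) / 1577902557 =-0.00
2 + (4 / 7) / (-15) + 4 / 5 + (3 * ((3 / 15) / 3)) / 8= 2341 / 840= 2.79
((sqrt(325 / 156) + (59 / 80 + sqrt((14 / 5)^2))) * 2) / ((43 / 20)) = 100 * sqrt(3) / 129 + 283 / 86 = 4.63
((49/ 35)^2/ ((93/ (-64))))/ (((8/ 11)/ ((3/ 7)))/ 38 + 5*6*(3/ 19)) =-327712/ 1161725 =-0.28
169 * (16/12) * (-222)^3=-2465382816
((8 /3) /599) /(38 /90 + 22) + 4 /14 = 1209622 /4230737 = 0.29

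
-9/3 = -3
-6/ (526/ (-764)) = 2292/ 263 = 8.71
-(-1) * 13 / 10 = 13 / 10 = 1.30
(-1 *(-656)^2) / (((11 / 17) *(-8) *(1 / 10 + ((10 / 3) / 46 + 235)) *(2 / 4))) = 1261960320 / 1784959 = 707.00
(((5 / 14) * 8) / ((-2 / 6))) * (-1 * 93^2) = 74134.29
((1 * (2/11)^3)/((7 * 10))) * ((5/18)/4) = 1/167706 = 0.00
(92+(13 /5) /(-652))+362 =1480027 /3260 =454.00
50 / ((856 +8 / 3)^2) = 225 / 3317888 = 0.00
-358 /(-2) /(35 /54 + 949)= 9666 /51281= 0.19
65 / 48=1.35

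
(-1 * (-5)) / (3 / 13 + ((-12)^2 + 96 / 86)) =2795 / 81249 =0.03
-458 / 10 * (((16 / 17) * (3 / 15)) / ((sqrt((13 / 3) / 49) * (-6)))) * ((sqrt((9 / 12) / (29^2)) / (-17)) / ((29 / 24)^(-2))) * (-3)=46487 * sqrt(13) / 4508400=0.04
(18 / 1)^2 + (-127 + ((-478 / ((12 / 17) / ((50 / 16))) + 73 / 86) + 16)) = -3926341 / 2064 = -1902.30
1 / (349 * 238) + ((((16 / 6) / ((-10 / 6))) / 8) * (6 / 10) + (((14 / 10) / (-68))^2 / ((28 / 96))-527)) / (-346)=18608143359 / 12214267100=1.52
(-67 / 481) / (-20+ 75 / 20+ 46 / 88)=737 / 83213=0.01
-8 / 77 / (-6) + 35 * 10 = 80854 / 231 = 350.02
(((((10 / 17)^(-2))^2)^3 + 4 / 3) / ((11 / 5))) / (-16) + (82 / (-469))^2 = -384632299369886377963 / 23227881600000000000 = -16.56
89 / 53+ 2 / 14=676 / 371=1.82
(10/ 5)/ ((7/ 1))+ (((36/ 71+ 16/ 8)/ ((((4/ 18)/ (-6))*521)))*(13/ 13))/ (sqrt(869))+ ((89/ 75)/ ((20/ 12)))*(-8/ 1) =-4734/ 875 - 4806*sqrt(869)/ 32145179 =-5.41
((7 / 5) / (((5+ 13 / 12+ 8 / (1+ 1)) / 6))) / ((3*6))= 28 / 605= 0.05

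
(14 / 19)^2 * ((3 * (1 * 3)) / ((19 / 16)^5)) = 1849688064 / 893871739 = 2.07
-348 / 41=-8.49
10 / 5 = 2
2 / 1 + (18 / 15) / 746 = 3733 / 1865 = 2.00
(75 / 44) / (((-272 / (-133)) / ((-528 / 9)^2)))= 146300 / 51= 2868.63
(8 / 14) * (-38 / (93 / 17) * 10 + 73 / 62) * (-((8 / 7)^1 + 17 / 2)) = 571545 / 1519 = 376.26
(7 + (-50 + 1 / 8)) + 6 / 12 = -339 / 8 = -42.38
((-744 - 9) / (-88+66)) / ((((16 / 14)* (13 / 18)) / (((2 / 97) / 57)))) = 15813 / 1054196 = 0.02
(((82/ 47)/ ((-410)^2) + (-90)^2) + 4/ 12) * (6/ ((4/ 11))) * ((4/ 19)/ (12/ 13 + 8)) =3153.40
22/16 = 11/8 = 1.38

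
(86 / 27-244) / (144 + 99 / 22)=-13004 / 8019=-1.62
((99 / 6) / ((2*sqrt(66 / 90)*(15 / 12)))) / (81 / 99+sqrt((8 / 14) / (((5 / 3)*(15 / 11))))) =-7986*sqrt(105) / 8851+10395*sqrt(165) / 8851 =5.84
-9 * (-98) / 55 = 882 / 55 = 16.04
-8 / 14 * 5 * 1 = -20 / 7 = -2.86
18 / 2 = 9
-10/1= -10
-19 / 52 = -0.37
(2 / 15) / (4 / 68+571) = 17 / 72810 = 0.00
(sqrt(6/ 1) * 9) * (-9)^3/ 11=-6561 * sqrt(6)/ 11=-1461.01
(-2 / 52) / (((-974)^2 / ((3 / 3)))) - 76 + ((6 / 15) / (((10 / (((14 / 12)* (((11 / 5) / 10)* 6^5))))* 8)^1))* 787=119899833581319 / 15415985000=7777.63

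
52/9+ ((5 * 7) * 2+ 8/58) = 19814/261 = 75.92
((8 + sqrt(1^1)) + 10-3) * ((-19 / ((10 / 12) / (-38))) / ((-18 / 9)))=-34656 / 5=-6931.20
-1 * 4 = -4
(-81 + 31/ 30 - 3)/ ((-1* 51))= 2489/ 1530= 1.63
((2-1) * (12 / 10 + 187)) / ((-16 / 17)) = -15997 / 80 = -199.96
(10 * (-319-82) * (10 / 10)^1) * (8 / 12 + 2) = -32080 / 3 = -10693.33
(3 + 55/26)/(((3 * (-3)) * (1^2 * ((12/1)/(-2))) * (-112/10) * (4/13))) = -95/3456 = -0.03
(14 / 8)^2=49 / 16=3.06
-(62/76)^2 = -961/1444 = -0.67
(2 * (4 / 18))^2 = 16 / 81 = 0.20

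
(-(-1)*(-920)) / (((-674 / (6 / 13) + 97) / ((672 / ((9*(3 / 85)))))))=1751680 / 1227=1427.61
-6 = -6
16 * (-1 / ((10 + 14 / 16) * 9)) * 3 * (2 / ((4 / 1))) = -64 / 261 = -0.25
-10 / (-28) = 5 / 14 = 0.36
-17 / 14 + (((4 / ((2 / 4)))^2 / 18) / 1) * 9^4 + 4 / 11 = 3592381 / 154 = 23327.15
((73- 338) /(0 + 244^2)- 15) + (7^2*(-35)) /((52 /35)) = -905025065 /773968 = -1169.33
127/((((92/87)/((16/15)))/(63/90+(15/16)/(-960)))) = 13181457/147200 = 89.55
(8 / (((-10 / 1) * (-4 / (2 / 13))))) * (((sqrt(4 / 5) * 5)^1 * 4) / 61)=16 * sqrt(5) / 3965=0.01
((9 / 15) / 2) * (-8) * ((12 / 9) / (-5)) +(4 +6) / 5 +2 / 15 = 208 / 75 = 2.77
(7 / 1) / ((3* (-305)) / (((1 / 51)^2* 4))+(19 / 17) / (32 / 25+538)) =-3208716 / 272731118305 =-0.00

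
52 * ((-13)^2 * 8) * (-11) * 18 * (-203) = 2825798976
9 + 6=15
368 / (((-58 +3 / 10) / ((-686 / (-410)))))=-252448 / 23657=-10.67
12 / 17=0.71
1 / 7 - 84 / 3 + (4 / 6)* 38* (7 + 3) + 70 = 6205 / 21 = 295.48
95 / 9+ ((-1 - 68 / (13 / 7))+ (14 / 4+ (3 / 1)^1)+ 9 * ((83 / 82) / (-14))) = -2848913 / 134316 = -21.21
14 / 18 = 7 / 9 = 0.78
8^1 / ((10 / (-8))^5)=-8192 / 3125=-2.62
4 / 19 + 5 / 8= 127 / 152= 0.84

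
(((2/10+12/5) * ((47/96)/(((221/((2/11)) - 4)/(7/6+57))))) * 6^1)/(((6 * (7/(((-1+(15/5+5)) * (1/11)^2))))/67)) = 14287013/422183520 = 0.03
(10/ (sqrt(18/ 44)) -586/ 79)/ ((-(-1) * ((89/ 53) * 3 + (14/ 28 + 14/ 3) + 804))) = -186348/ 20454443 + 1060 * sqrt(22)/ 258917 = 0.01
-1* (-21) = 21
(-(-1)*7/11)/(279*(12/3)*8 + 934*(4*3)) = 7/221496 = 0.00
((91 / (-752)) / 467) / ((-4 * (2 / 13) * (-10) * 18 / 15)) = -0.00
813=813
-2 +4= 2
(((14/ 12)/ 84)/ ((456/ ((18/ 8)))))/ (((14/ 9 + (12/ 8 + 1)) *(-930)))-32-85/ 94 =-85113421487/ 2586699520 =-32.90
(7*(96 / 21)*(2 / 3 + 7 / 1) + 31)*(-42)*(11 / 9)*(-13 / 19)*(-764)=-1267978712 / 171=-7415080.19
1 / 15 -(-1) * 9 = 136 / 15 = 9.07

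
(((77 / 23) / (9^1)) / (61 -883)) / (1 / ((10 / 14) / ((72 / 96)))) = -110 / 255231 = -0.00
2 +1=3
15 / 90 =1 / 6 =0.17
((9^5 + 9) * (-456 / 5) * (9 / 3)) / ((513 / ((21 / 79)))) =-3307248 / 395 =-8372.78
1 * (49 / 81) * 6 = 3.63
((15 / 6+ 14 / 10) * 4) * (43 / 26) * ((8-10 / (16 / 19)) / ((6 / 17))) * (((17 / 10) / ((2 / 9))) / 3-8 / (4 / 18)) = 15160209 / 1600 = 9475.13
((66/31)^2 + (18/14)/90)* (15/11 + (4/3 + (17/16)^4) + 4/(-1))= -3784053851/29096804352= -0.13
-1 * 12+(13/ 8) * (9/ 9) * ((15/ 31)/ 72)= -71359/ 5952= -11.99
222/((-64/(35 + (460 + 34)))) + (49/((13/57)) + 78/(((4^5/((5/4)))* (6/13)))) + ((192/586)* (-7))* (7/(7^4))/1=-1238401210979/764481536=-1619.92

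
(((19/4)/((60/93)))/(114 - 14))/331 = 589/2648000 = 0.00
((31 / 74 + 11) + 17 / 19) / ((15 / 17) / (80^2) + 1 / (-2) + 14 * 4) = 62788480 / 283000383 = 0.22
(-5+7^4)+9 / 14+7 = 33651 / 14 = 2403.64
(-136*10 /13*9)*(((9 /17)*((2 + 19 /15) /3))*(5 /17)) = -35280 /221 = -159.64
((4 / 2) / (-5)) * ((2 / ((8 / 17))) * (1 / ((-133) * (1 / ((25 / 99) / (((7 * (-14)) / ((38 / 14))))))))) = -85 / 950796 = -0.00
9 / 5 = 1.80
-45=-45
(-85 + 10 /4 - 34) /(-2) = 233 /4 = 58.25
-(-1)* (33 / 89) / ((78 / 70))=385 / 1157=0.33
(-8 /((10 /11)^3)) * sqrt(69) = -1331 * sqrt(69) /125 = -88.45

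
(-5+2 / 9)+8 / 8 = -34 / 9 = -3.78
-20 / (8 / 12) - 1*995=-1025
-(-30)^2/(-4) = 225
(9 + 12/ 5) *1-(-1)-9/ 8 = 451/ 40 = 11.28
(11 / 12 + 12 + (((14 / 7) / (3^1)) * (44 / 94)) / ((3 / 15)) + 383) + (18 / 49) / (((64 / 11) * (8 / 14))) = 50229607 / 126336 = 397.59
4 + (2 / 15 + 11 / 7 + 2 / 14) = 5.85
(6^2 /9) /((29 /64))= 8.83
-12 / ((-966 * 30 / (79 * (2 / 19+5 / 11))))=3081 / 168245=0.02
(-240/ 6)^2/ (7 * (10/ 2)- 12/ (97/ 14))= 155200/ 3227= 48.09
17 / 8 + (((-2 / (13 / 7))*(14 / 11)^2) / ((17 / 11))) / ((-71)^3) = 14791409849 / 6960653128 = 2.13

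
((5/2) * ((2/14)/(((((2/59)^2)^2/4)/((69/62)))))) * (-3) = -12541468635/3472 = -3612174.15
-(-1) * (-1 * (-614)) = 614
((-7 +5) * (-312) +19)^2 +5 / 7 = 2894148 / 7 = 413449.71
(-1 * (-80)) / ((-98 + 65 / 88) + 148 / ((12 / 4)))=-21120 / 12653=-1.67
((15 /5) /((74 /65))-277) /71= -20303 /5254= -3.86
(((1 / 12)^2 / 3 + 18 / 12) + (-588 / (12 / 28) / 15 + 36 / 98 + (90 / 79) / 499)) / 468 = -373817728087 / 1952645123520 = -0.19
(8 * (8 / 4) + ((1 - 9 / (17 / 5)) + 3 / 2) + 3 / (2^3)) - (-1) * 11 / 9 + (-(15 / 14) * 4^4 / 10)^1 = -85495 / 8568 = -9.98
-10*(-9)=90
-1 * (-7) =7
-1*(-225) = 225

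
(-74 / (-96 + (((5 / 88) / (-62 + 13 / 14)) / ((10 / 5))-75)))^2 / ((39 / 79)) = 32653282159872 / 86078660670925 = 0.38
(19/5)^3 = 6859/125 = 54.87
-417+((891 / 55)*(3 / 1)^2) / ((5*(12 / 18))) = -18663 / 50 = -373.26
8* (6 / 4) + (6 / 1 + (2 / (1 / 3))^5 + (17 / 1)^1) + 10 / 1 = 7821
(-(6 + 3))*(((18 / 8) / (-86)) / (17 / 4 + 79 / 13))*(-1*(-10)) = 0.23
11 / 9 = 1.22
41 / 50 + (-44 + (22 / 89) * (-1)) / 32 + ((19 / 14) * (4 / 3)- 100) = -73827893 / 747600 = -98.75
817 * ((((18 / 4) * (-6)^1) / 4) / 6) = -7353 / 8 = -919.12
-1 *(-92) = 92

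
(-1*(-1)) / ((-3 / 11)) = -11 / 3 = -3.67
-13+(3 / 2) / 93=-805 / 62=-12.98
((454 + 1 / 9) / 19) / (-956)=-4087 / 163476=-0.03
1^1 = 1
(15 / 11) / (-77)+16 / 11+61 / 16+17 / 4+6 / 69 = 2988009 / 311696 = 9.59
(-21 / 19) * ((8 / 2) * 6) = -26.53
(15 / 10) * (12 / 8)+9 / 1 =45 / 4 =11.25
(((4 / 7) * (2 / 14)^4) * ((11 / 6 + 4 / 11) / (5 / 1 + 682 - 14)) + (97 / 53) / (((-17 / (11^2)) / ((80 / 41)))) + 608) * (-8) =-4660.66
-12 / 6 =-2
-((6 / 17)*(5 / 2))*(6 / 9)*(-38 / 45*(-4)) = -1.99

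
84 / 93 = 28 / 31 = 0.90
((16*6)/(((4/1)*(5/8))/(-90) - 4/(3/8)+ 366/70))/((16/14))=-105840/6887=-15.37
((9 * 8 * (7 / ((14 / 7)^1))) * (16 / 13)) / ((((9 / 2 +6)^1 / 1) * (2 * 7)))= 192 / 91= 2.11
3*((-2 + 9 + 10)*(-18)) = -918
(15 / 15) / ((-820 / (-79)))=79 / 820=0.10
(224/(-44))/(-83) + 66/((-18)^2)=13067/49302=0.27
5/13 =0.38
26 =26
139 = 139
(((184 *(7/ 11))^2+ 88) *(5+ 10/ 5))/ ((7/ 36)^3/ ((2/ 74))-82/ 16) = -545275390464/ 27396941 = -19902.78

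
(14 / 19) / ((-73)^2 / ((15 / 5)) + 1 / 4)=168 / 405061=0.00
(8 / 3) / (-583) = -8 / 1749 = -0.00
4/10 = 2/5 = 0.40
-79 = -79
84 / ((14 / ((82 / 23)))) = 492 / 23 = 21.39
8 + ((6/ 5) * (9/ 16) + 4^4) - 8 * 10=7387/ 40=184.68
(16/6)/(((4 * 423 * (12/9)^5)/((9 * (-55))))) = -4455/24064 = -0.19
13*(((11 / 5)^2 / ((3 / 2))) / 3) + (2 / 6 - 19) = -1054 / 225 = -4.68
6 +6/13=84/13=6.46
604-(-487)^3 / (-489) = -115205947 / 489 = -235594.98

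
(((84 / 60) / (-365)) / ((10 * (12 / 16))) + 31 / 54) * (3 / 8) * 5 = 282623 / 262800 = 1.08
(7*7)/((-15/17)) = -833/15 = -55.53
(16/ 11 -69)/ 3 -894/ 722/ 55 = -1342456/ 59565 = -22.54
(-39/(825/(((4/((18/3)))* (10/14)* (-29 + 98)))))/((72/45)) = -299/308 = -0.97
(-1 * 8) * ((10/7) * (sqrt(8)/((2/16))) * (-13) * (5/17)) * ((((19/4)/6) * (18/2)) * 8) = 4742400 * sqrt(2)/119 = 56359.38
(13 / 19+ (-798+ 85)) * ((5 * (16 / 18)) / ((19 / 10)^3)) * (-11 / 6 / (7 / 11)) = 32752280000 / 24630669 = 1329.74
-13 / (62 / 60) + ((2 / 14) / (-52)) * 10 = -71135 / 5642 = -12.61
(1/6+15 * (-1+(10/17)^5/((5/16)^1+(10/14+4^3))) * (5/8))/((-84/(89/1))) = 203169279686239/20847090158496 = 9.75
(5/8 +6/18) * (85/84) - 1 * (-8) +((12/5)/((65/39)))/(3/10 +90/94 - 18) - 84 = -75.12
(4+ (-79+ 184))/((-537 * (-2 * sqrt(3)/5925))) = 215275 * sqrt(3)/1074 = 347.18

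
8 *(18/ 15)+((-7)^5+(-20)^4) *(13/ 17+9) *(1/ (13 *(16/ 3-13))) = -356306586/ 25415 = -14019.54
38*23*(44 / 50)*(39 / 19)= 1578.72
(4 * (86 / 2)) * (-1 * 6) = -1032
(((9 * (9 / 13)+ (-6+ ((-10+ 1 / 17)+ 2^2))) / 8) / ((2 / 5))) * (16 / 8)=-3155 / 884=-3.57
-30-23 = -53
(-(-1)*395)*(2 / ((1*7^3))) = 790 / 343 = 2.30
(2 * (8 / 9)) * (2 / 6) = 16 / 27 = 0.59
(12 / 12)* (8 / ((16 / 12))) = 6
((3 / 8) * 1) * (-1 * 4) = -3 / 2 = -1.50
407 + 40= 447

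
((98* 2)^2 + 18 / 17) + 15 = 653345 / 17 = 38432.06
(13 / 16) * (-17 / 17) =-13 / 16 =-0.81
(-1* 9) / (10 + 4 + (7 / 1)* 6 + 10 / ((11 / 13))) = -99 / 746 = -0.13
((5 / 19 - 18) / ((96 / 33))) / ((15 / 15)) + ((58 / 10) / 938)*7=-1233029 / 203680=-6.05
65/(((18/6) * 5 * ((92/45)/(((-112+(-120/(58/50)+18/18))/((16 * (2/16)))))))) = -1212705/5336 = -227.27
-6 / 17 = -0.35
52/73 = 0.71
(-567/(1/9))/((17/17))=-5103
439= 439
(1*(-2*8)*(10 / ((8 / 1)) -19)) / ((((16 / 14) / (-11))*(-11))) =497 / 2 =248.50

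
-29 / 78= -0.37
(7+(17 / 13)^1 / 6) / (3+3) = 563 / 468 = 1.20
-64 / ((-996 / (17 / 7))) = 272 / 1743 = 0.16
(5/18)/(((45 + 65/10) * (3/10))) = 0.02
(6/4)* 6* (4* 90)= 3240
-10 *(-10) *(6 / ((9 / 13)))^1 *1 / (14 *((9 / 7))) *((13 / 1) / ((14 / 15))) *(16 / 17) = 676000 / 1071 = 631.19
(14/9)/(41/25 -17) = -175/1728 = -0.10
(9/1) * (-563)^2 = 2852721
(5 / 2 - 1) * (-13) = -39 / 2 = -19.50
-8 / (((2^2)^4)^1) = -1 / 32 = -0.03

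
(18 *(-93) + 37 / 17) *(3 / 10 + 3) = -937893 / 170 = -5517.02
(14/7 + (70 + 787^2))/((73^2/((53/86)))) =32830373/458294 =71.64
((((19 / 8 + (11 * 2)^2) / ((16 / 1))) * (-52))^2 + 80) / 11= 2558721809 / 11264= 227159.25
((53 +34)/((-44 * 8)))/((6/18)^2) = -783/352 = -2.22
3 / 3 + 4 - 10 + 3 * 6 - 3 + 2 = 12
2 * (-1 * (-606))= 1212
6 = 6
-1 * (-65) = 65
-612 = -612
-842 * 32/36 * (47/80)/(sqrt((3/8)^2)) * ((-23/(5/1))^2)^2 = -44297710936/84375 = -525009.91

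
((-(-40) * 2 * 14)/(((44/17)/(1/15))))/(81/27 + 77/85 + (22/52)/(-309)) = 216703760/29329883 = 7.39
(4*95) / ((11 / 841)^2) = 268766780 / 121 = 2221213.06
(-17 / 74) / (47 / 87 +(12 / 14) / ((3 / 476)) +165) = -1479 / 1941316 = -0.00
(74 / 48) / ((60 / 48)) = 37 / 30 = 1.23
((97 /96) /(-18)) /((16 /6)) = -97 /4608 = -0.02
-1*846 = -846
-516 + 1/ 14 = -7223/ 14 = -515.93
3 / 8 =0.38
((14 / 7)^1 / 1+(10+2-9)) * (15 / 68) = 75 / 68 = 1.10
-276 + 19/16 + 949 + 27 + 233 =14947/16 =934.19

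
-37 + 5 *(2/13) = -471/13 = -36.23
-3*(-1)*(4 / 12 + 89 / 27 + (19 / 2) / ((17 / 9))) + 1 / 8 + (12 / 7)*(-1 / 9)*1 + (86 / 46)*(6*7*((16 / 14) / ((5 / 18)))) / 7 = 71005313 / 985320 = 72.06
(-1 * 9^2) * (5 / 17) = -23.82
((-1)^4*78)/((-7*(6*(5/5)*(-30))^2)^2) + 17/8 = 2.13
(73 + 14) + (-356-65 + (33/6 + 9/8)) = -2619/8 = -327.38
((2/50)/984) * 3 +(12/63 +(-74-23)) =-16670579/172200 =-96.81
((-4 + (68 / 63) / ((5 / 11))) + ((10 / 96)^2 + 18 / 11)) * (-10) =-6451 / 29568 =-0.22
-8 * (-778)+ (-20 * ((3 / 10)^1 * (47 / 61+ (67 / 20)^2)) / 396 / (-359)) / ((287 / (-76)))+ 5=86128559296083 / 13827028600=6229.00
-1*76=-76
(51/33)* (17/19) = 289/209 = 1.38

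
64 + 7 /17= 64.41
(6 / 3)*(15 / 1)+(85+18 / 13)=1513 / 13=116.38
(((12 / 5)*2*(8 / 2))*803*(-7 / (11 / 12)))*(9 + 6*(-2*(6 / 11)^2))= -386757504 / 605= -639268.60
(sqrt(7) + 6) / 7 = sqrt(7) / 7 + 6 / 7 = 1.24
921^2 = 848241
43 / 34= 1.26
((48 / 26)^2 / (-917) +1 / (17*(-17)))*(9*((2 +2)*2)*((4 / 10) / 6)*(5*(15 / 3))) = -38572440 / 44787197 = -0.86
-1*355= -355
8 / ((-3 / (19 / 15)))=-152 / 45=-3.38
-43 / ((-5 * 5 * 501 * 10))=43 / 125250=0.00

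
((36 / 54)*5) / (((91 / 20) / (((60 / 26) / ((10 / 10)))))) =2000 / 1183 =1.69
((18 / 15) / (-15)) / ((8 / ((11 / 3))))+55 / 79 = 15631 / 23700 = 0.66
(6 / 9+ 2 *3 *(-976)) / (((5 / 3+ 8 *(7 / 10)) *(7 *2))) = -43915 / 763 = -57.56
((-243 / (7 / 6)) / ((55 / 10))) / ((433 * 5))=-2916 / 166705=-0.02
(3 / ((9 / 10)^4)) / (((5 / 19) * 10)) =3800 / 2187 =1.74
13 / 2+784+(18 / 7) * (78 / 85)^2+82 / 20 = 40296407 / 50575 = 796.77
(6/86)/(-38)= -3/1634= -0.00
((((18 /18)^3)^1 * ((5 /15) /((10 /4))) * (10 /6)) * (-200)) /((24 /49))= -2450 /27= -90.74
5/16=0.31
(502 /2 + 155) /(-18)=-203 /9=-22.56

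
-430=-430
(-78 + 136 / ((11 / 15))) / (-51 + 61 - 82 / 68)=12.22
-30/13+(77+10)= 1101/13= 84.69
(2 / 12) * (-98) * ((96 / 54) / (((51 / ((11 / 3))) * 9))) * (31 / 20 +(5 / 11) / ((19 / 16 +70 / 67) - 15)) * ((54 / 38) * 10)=-1787546264 / 358092981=-4.99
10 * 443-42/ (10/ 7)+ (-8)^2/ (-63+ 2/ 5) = 6885339/ 1565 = 4399.58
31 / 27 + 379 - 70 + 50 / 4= 322.65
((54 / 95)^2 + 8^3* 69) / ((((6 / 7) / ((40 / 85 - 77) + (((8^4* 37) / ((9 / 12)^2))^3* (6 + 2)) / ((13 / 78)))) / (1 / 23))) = 1442550056049090067341487363306 / 857492325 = 1682289175065316260809.08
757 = 757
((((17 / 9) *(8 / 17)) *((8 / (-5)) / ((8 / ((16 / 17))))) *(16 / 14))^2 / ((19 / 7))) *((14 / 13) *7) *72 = 7.31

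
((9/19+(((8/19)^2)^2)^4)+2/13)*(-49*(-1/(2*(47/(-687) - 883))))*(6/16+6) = -4039795499247458014444639749/36397540501138252499376956864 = -0.11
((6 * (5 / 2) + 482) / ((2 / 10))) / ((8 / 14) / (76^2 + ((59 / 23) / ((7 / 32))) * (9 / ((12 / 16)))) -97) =-591797780 / 23100333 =-25.62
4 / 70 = 2 / 35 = 0.06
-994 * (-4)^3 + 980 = 64596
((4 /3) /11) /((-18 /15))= -10 /99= -0.10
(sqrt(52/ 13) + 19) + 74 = 95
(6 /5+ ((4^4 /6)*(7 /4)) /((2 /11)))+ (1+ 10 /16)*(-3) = 48839 /120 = 406.99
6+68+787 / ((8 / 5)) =4527 / 8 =565.88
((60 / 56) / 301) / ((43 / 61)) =915 / 181202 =0.01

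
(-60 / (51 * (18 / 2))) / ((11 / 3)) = -20 / 561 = -0.04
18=18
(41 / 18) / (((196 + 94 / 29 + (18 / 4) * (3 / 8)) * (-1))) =-9512 / 839079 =-0.01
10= 10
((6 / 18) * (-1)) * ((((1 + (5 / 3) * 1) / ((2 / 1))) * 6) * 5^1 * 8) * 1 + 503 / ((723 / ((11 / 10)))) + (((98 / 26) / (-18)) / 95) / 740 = -419845854589 / 3964498200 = -105.90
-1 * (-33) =33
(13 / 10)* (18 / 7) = 117 / 35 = 3.34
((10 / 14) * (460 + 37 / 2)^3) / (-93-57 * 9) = -1460779155 / 11312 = -129135.36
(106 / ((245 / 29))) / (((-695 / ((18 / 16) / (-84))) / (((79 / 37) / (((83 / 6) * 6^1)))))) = 364269 / 58566426800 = 0.00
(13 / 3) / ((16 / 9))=39 / 16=2.44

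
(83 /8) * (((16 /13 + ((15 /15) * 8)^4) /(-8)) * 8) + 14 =-552432 /13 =-42494.77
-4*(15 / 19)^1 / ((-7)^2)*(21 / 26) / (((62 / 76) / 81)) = -14580 / 2821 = -5.17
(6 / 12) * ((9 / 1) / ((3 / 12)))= 18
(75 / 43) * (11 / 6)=275 / 86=3.20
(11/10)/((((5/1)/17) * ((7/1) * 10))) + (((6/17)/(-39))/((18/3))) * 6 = 34327/773500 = 0.04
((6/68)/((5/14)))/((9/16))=112/255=0.44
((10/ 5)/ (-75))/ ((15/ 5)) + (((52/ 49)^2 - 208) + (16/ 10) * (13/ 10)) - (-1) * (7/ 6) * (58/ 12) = -47819229/ 240100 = -199.16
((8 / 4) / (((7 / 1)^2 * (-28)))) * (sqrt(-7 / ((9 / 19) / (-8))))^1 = -sqrt(266) / 1029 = -0.02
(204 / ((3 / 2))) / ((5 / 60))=1632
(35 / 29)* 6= 210 / 29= 7.24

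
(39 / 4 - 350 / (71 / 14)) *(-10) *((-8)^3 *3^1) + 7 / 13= -840203023 / 923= -910295.80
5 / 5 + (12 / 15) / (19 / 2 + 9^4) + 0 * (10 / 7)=65713 / 65705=1.00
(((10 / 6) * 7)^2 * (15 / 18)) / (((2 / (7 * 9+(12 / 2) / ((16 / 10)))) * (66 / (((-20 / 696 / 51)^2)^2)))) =0.00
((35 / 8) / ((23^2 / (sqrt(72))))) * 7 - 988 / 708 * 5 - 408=-73451 / 177 + 735 * sqrt(2) / 2116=-414.49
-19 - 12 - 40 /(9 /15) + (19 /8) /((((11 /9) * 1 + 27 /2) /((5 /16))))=-993343 /10176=-97.62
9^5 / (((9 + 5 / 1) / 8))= 236196 / 7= 33742.29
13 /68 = 0.19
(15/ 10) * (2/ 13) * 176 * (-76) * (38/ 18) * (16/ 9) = -4066304/ 351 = -11584.91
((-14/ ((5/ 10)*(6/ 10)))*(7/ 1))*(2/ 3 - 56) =162680/ 9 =18075.56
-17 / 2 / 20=-0.42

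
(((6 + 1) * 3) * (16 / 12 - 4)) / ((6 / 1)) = -28 / 3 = -9.33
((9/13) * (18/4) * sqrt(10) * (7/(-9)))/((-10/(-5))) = -63 * sqrt(10)/52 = -3.83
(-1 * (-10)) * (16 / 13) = 160 / 13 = 12.31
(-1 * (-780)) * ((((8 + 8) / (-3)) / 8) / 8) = -65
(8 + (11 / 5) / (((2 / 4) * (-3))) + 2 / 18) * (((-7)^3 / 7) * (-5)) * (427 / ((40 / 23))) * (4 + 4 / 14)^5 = 28316047500 / 49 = 577878520.41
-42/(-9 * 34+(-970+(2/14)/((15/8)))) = 0.03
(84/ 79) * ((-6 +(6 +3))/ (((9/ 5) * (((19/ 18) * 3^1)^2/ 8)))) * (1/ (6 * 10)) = 672/ 28519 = 0.02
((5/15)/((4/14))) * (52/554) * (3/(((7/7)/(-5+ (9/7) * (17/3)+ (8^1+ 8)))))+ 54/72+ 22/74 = 289207/40996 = 7.05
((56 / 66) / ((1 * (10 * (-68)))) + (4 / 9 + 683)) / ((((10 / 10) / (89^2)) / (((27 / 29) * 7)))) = 35281435.28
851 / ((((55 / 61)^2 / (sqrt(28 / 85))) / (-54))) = -341989668 *sqrt(595) / 257125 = -32443.46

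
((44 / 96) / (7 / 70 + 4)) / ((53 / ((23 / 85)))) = 253 / 443292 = 0.00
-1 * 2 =-2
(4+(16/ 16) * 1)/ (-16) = -5/ 16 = -0.31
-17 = -17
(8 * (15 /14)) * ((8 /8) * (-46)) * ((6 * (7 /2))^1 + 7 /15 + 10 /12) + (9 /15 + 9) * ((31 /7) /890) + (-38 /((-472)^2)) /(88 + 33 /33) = -15254416593277 /1734930400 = -8792.52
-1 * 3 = -3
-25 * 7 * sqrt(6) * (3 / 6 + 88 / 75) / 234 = -1757 * sqrt(6) / 1404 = -3.07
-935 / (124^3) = -935 / 1906624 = -0.00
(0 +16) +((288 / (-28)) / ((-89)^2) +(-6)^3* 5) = -58995680 / 55447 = -1064.00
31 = 31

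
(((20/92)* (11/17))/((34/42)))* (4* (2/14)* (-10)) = -6600/6647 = -0.99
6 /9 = 2 /3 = 0.67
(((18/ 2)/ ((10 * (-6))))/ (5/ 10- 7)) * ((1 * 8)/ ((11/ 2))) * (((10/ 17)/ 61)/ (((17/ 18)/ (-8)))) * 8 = -55296/ 2520947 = -0.02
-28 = -28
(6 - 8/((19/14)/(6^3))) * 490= -11798220/19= -620958.95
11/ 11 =1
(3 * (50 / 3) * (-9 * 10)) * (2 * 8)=-72000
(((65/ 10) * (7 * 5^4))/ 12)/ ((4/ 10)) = 284375/ 48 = 5924.48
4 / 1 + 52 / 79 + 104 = 8584 / 79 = 108.66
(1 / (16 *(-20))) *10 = -1 / 32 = -0.03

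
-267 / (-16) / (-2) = -267 / 32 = -8.34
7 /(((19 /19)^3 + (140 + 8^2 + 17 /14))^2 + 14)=1372 /8337513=0.00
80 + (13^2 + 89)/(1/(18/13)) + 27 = 6035/13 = 464.23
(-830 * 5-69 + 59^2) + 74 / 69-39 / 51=-865313 / 1173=-737.69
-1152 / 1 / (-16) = 72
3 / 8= 0.38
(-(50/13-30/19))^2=5.14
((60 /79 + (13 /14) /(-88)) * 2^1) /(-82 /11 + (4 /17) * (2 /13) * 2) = -16109353 /79393104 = -0.20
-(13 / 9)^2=-169 / 81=-2.09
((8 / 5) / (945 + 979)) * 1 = 2 / 2405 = 0.00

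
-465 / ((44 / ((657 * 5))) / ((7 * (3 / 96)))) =-10692675 / 1408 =-7594.23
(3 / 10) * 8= 12 / 5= 2.40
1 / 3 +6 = 6.33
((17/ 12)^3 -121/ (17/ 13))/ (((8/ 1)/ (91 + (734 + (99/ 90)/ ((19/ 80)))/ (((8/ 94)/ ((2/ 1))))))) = -109181411743/ 558144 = -195615.13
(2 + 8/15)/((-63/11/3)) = -418/315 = -1.33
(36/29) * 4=144/29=4.97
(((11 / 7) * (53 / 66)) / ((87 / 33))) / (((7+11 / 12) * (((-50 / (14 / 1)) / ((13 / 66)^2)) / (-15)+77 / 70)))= 35828 / 4288433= 0.01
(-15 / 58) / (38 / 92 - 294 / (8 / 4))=0.00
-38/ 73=-0.52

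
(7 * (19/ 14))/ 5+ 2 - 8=-4.10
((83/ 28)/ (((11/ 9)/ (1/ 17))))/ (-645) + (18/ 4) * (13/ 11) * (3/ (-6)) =-136077/ 51170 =-2.66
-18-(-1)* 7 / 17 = -299 / 17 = -17.59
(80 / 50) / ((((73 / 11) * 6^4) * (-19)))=-11 / 1123470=-0.00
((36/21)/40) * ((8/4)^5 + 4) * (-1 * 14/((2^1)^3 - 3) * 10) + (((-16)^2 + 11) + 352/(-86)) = 47237/215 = 219.71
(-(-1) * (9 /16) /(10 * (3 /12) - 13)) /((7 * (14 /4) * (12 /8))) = -1 /686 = -0.00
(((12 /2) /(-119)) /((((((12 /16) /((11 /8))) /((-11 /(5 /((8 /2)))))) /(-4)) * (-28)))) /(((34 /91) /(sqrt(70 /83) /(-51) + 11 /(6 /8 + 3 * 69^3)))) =138424 /39874452765 - 3146 * sqrt(5810) /42816795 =-0.01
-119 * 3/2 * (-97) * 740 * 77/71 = 986580210/71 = 13895495.92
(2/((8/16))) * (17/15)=68/15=4.53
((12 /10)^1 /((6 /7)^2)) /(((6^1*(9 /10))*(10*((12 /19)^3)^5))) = 743875224463865116651 /24959374950829916160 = 29.80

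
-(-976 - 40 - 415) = 1431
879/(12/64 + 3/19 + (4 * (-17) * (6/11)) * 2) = -979792/82303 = -11.90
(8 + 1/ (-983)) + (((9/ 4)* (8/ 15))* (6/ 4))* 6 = 92397/ 4915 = 18.80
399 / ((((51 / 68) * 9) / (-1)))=-532 / 9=-59.11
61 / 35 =1.74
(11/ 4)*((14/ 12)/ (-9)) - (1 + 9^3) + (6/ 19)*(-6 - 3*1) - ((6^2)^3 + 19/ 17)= -3306327583/ 69768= -47390.32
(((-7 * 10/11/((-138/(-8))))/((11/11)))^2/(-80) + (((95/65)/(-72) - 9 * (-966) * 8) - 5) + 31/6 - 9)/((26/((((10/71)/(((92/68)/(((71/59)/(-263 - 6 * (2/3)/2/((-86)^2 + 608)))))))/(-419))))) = 10270418480928425/3377600443835301684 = 0.00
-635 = -635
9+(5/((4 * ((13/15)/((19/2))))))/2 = 3297/208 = 15.85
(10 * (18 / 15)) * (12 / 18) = 8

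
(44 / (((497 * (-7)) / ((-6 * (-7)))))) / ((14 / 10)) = -1320 / 3479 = -0.38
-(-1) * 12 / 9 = 4 / 3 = 1.33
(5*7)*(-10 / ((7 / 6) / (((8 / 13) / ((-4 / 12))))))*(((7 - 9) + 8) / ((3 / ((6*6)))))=518400 / 13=39876.92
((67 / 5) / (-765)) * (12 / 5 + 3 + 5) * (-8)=1.46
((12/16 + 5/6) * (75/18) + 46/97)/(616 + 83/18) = 49387/4334348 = 0.01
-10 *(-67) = 670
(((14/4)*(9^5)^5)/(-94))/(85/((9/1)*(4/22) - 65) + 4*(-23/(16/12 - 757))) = 21915126796171077855676.63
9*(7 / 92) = 63 / 92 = 0.68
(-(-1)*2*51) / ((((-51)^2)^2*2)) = 1 / 132651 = 0.00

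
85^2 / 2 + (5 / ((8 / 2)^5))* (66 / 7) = 3612.55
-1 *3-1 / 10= -31 / 10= -3.10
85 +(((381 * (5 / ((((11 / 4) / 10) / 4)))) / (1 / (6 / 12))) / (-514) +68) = 356331 / 2827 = 126.05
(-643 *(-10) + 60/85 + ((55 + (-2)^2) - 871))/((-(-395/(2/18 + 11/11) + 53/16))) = 1528288/95795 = 15.95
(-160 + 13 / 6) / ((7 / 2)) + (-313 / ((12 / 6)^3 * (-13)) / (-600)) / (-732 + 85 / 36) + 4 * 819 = 9267386371319 / 2868356400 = 3230.90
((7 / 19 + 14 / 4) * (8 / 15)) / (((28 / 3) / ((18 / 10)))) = 189 / 475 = 0.40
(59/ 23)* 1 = 2.57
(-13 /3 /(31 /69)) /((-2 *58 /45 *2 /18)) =121095 /3596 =33.67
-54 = -54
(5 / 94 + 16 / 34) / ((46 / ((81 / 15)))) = 22599 / 367540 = 0.06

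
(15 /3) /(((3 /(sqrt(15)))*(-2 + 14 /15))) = -25*sqrt(15) /16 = -6.05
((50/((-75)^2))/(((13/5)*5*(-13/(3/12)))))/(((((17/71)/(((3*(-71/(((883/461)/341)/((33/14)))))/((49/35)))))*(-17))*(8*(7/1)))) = -0.00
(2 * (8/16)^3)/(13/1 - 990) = -1/3908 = -0.00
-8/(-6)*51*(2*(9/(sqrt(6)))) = 204*sqrt(6) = 499.70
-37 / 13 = -2.85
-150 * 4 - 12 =-612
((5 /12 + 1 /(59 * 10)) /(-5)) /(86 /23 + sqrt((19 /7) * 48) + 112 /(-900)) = 6690416019 /2592994415864 - 528828075 * sqrt(399) /1296497207932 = -0.01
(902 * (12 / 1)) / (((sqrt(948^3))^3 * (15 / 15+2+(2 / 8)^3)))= 451 * sqrt(237) / 48103622685567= 0.00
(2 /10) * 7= 7 /5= 1.40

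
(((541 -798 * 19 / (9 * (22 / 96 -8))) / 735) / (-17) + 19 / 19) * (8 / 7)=11674608 / 10874815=1.07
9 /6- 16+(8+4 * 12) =83 /2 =41.50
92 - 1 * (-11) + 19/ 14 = 1461/ 14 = 104.36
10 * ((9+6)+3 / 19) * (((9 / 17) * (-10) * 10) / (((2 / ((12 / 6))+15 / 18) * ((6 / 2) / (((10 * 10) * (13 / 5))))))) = -1347840000 / 3553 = -379352.66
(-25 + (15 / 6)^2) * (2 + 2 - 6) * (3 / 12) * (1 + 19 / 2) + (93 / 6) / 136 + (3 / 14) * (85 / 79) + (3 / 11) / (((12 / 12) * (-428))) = 8744110817 / 88519816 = 98.78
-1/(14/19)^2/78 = -361/15288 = -0.02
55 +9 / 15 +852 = 4538 / 5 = 907.60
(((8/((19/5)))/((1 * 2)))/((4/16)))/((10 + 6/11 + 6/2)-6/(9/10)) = 2640/4313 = 0.61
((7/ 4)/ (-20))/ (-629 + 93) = 7/ 42880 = 0.00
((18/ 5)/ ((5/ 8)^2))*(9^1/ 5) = 10368/ 625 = 16.59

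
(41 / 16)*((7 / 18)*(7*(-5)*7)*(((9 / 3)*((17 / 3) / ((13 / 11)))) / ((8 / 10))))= -65744525 / 14976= -4389.99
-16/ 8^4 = -1/ 256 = -0.00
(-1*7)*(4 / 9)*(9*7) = -196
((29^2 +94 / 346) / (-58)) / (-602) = 36385 / 1510117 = 0.02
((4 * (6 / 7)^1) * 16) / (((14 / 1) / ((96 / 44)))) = 4608 / 539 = 8.55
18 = 18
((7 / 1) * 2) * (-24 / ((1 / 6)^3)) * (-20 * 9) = 13063680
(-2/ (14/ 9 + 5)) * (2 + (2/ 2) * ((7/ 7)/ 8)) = -153/ 236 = -0.65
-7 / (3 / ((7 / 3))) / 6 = -0.91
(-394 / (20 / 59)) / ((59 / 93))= -18321 / 10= -1832.10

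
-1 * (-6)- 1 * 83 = -77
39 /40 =0.98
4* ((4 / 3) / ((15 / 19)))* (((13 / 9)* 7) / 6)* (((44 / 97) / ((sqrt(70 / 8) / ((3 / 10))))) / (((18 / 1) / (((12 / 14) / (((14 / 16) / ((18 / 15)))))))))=1391104* sqrt(35) / 240620625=0.03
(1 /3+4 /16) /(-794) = -7 /9528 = -0.00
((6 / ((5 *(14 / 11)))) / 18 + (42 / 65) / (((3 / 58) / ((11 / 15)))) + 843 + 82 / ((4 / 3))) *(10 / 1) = 4157396 / 455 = 9137.13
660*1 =660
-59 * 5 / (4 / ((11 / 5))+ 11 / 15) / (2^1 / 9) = -438075 / 842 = -520.28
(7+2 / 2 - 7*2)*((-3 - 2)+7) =-12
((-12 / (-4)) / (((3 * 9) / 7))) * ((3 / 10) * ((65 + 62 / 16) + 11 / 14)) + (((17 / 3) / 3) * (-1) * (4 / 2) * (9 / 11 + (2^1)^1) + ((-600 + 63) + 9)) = -4137347 / 7920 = -522.39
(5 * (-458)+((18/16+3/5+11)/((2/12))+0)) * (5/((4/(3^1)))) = -132819/16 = -8301.19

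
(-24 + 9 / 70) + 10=-971 / 70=-13.87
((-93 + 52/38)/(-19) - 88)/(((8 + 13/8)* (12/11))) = -20018/2527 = -7.92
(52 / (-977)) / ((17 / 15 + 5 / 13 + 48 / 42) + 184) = -17745 / 62232946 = -0.00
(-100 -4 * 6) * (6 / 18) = -124 / 3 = -41.33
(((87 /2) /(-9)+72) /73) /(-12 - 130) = -403 /62196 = -0.01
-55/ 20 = -11/ 4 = -2.75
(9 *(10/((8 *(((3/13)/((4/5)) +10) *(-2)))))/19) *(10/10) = -117/4066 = -0.03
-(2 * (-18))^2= -1296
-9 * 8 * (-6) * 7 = 3024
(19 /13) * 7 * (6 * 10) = 7980 /13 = 613.85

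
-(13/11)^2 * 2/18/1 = -0.16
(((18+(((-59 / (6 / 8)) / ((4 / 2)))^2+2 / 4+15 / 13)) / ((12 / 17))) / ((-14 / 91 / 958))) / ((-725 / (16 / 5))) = 5970822178 / 97875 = 61004.57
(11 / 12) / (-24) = -11 / 288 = -0.04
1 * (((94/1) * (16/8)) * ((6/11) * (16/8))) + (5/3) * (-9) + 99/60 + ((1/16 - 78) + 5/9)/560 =191.60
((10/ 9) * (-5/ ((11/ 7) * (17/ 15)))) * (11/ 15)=-350/ 153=-2.29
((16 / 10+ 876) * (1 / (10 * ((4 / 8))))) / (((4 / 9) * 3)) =3291 / 25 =131.64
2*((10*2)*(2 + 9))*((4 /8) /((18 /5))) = 550 /9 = 61.11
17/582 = 0.03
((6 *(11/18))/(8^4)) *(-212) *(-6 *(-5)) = -2915/512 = -5.69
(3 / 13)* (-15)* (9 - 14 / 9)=-25.77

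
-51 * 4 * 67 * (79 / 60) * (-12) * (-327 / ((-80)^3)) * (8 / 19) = 88271361 / 1520000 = 58.07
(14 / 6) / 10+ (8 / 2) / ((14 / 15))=949 / 210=4.52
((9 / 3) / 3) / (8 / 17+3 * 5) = 17 / 263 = 0.06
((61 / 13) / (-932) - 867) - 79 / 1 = -11461797 / 12116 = -946.01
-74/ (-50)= 37/ 25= 1.48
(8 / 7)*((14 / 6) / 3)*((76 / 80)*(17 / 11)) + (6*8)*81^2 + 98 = 155938516 / 495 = 315027.31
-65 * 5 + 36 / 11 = -321.73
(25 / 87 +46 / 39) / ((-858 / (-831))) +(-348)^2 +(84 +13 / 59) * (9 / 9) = 121189.64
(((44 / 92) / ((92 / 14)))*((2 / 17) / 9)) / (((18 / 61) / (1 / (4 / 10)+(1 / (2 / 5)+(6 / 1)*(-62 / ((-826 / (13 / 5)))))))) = 8550553 / 429775470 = 0.02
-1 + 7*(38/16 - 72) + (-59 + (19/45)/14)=-1379309/2520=-547.34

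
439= 439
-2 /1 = -2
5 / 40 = 0.12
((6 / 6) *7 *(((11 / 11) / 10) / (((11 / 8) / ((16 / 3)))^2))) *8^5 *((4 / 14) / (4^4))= 2097152 / 5445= 385.15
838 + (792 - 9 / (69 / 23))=1627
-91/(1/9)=-819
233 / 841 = 0.28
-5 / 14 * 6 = -15 / 7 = -2.14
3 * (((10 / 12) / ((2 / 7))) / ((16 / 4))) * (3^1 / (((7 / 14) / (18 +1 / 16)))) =30345 / 128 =237.07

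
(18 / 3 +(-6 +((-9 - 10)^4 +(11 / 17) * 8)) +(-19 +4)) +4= 2215358 / 17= 130315.18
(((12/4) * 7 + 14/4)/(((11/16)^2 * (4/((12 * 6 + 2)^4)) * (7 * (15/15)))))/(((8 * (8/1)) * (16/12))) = 78714762/121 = 650535.22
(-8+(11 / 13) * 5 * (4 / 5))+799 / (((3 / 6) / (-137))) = -2846098 / 13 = -218930.62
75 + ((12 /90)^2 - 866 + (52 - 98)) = -188321 /225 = -836.98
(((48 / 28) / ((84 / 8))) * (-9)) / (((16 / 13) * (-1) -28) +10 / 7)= 468 / 8855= 0.05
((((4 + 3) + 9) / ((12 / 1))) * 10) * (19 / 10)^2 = 722 / 15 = 48.13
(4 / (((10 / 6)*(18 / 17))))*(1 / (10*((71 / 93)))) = 527 / 1775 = 0.30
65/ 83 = 0.78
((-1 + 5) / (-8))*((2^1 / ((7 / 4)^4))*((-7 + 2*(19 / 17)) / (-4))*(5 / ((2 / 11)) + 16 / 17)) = -2506464 / 693889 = -3.61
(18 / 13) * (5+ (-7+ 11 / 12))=-3 / 2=-1.50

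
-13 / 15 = -0.87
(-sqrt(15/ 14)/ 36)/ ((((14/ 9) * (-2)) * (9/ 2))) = sqrt(210)/ 7056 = 0.00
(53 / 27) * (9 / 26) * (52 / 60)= 53 / 90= 0.59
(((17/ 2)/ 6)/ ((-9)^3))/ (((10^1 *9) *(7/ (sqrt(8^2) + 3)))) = -187/ 5511240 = -0.00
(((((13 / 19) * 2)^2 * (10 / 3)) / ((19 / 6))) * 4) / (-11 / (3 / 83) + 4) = -162240 / 6179959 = -0.03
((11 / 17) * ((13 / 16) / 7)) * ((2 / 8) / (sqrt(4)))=143 / 15232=0.01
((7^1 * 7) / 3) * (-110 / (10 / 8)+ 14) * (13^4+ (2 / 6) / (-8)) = -1242744419 / 36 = -34520678.31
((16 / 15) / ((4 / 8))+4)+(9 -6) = 137 / 15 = 9.13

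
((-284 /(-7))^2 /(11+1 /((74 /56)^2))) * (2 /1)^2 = 441672256 /776307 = 568.94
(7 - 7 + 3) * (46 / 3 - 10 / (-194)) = 4477 / 97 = 46.15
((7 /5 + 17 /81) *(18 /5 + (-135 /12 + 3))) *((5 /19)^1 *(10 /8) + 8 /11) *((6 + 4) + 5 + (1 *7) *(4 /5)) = -459565297 /2821500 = -162.88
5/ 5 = 1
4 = 4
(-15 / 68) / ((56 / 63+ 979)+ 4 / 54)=-405 / 1799212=-0.00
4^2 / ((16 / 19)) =19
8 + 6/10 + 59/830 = 7197/830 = 8.67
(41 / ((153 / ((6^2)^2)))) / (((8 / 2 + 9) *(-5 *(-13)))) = 5904 / 14365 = 0.41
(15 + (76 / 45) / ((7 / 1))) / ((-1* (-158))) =4801 / 49770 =0.10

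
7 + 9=16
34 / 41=0.83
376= 376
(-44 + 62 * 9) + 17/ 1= 531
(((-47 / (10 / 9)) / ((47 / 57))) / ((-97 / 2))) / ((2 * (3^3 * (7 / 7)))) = 19 / 970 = 0.02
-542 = -542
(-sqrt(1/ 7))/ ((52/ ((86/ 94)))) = -43 * sqrt(7)/ 17108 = -0.01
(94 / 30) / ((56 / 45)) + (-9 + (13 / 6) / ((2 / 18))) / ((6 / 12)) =1317 / 56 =23.52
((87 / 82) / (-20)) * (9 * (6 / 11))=-2349 / 9020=-0.26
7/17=0.41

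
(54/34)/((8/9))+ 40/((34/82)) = 98.26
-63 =-63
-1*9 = -9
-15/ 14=-1.07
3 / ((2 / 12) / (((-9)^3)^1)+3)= 13122 / 13121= 1.00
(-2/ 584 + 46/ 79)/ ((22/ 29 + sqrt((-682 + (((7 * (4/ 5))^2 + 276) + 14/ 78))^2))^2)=10675398020625/ 2596480840925453788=0.00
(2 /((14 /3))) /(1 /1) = 3 /7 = 0.43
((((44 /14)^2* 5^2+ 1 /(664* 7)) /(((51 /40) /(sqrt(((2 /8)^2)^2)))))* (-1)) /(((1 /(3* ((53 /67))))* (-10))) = 425823571 /148234016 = 2.87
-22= -22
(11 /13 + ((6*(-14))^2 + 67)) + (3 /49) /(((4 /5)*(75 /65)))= 18151729 /2548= 7123.91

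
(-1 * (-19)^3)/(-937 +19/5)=-34295/4666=-7.35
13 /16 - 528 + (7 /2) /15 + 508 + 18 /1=-229 /240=-0.95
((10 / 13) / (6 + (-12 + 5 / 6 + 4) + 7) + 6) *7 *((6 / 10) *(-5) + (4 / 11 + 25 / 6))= 9393 / 143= 65.69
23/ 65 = 0.35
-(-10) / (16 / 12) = 15 / 2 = 7.50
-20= -20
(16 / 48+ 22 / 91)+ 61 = 16810 / 273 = 61.58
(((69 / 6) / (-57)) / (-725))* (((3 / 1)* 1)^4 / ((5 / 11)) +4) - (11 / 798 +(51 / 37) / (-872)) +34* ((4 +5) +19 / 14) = 16434839883197 / 46665843000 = 352.18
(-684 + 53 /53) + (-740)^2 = 546917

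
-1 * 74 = -74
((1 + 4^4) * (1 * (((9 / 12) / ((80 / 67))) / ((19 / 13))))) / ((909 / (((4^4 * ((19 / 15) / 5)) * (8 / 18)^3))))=57304832 / 82832625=0.69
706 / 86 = 353 / 43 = 8.21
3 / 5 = 0.60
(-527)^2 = 277729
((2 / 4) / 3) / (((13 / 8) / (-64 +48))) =-64 / 39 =-1.64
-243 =-243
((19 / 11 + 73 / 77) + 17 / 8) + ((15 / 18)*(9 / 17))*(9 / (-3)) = 36409 / 10472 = 3.48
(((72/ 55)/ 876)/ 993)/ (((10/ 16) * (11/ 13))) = 208/ 73093075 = 0.00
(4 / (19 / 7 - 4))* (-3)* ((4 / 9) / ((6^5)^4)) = 7 / 6169767367606272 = 0.00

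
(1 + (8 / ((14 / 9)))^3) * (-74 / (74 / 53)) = -2490947 / 343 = -7262.24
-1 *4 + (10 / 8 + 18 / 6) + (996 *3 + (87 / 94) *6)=562835 / 188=2993.80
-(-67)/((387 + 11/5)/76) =12730/973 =13.08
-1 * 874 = -874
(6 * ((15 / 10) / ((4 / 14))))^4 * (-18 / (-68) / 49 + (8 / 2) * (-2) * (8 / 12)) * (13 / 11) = -37097365851 / 5984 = -6199426.11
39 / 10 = 3.90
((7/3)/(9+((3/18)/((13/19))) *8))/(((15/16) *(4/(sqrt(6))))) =52 *sqrt(6)/915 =0.14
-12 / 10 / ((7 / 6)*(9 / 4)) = -16 / 35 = -0.46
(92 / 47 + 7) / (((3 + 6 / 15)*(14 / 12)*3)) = 4210 / 5593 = 0.75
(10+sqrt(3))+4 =sqrt(3)+14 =15.73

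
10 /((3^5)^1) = 10 /243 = 0.04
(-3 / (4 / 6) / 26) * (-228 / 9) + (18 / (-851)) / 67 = 3249735 / 741221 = 4.38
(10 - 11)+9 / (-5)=-14 / 5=-2.80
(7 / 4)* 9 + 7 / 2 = 77 / 4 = 19.25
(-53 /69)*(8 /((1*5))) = -424 /345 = -1.23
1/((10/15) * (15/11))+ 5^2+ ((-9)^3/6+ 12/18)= -1421/15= -94.73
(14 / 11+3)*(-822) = -38634 / 11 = -3512.18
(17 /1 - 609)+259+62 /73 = -24247 /73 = -332.15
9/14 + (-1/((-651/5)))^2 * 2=544987/847602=0.64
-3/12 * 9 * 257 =-2313/4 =-578.25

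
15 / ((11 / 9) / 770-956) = -9450 / 602279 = -0.02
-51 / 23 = -2.22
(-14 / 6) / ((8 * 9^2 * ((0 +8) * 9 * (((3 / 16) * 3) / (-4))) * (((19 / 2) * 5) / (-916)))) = -12824 / 1869885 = -0.01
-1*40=-40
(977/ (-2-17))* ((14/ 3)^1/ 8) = -6839/ 228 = -30.00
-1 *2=-2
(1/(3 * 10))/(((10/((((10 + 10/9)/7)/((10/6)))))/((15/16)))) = 0.00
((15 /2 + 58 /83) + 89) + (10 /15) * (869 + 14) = 341561 /498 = 685.87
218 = 218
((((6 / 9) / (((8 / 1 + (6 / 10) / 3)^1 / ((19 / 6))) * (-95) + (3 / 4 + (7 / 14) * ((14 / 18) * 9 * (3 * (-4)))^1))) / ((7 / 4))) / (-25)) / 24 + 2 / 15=241294 / 1809675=0.13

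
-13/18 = -0.72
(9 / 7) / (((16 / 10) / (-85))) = -68.30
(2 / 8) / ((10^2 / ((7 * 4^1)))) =7 / 100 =0.07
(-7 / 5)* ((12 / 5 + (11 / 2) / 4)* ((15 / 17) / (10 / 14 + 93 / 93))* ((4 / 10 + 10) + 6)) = -303359 / 6800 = -44.61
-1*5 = -5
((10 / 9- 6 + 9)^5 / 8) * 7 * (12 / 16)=485407699 / 629856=770.66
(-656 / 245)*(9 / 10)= -2952 / 1225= -2.41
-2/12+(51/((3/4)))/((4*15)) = 29/30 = 0.97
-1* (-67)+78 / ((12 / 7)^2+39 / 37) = 208809 / 2413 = 86.54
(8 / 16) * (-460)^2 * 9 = 952200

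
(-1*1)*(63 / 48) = -21 / 16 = -1.31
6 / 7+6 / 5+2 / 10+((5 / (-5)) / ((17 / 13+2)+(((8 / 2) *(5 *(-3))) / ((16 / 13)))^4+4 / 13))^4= 9861781916399547977962773230512673734579839 / 4369143887012457964920215986299678399462035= 2.26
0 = 0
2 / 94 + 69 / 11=6.29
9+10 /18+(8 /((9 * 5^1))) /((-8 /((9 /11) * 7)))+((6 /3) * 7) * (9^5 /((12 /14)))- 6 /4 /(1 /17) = 954806419 /990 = 964450.93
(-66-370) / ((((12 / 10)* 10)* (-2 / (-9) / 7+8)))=-2289 / 506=-4.52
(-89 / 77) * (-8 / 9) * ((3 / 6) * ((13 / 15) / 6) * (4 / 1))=9256 / 31185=0.30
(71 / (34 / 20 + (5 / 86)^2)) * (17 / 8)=11158715 / 125982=88.57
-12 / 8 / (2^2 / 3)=-9 / 8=-1.12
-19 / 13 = -1.46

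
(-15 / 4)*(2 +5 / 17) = -585 / 68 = -8.60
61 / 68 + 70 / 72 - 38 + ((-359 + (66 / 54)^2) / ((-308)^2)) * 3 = -786858431 / 21771288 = -36.14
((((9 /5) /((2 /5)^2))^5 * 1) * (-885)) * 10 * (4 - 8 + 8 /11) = 7348832578125 /1408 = 5219341319.69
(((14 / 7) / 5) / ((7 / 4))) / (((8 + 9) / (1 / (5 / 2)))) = 16 / 2975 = 0.01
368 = 368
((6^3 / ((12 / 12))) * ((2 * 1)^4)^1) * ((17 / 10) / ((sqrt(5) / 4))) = 117504 * sqrt(5) / 25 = 10509.88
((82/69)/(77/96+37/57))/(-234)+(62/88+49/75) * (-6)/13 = -2468980249/3917692350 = -0.63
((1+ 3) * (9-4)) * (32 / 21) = 640 / 21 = 30.48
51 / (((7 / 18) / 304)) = 279072 / 7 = 39867.43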